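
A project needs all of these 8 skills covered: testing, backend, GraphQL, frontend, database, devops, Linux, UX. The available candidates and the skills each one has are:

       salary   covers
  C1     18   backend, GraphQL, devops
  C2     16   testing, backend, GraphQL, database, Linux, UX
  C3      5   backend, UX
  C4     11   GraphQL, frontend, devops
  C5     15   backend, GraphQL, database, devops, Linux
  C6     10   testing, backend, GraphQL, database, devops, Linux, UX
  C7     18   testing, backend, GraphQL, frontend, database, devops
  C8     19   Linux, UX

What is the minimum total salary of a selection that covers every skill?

21

C4, C6 cover every skill at salary 11 + 10 = 21.
Any cover uses at least 2 candidates; among all covering selections none totals below 21.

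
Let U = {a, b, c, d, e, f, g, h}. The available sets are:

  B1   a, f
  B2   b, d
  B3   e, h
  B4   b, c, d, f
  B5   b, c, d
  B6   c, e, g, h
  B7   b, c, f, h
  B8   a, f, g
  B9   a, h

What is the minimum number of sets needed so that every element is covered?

B1, B2, B6 together cover {a, b, c, d, e, f, g, h} — every element.
No 2 of the 9 sets cover everything (all 36 pairs fall short), so 3 is minimum.

3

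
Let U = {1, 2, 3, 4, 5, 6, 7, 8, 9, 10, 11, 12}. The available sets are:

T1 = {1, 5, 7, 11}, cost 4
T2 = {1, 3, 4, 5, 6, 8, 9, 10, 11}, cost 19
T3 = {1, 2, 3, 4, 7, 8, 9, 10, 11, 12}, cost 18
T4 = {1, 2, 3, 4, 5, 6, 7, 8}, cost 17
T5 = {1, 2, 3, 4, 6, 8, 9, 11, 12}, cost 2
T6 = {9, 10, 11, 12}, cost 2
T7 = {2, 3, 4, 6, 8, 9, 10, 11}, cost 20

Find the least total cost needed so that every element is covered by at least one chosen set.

8

T1, T5, T6 cover every element at cost 4 + 2 + 2 = 8.
Any cover uses at least 2 sets; among all covering selections none totals below 8.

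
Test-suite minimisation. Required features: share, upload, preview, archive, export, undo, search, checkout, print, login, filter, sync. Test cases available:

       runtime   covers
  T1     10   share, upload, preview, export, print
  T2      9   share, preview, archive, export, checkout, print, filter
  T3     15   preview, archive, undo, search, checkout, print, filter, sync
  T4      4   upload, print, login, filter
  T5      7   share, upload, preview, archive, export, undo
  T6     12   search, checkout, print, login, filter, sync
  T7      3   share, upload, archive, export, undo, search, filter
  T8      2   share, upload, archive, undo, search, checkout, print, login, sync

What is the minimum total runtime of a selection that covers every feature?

T2, T8 cover every feature at runtime 9 + 2 = 11.
Any cover uses at least 2 test cases; among all covering selections none totals below 11.
Greedy by coverage-per-runtime would pick T8, T7, T5 for 12 — worse than the optimum 11.

11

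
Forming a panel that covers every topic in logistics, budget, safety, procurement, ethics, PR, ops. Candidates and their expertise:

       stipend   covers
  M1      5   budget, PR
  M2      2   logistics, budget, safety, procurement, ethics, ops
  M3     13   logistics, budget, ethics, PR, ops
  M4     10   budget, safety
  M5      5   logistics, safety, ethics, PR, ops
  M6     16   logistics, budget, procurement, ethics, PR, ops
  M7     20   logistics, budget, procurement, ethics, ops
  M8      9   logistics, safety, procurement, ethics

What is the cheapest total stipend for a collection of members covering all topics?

M1, M2 cover every topic at stipend 5 + 2 = 7.
Any cover uses at least 2 members; among all covering selections none totals below 7.

7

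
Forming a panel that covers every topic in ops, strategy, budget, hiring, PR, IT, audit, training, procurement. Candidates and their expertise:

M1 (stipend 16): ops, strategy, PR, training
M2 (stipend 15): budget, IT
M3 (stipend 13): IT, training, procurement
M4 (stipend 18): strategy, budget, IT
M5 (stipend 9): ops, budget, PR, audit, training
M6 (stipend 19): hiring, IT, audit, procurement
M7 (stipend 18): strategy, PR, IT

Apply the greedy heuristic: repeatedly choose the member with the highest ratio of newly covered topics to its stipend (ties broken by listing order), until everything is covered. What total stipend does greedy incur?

44

Pick 1: M5 adds 5 new (ops, budget, PR, audit, training) at stipend 9 (ratio 5/9).
Pick 2: M6 adds 3 new (hiring, IT, procurement) at stipend 19 (ratio 3/19).
Pick 3: M1 adds 1 new (strategy) at stipend 16 (ratio 1/16).
Greedy total stipend: 9 + 19 + 16 = 44.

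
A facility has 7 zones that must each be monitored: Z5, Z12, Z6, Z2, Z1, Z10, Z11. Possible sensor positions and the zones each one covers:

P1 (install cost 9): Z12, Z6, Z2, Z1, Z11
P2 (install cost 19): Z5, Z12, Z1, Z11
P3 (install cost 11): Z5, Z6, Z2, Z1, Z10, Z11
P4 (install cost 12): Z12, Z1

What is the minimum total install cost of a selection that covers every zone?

P1, P3 cover every zone at install cost 9 + 11 = 20.
Any cover uses at least 2 sensor positions; among all covering selections none totals below 20.

20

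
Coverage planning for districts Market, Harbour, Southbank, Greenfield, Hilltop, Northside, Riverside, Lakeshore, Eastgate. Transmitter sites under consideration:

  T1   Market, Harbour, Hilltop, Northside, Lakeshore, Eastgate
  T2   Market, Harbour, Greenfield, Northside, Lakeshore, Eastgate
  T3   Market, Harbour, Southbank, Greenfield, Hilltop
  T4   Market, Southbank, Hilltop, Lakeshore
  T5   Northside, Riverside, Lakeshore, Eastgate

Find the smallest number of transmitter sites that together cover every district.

T3, T5 together cover {Market, Harbour, Southbank, Greenfield, Hilltop, Northside, Riverside, Lakeshore, Eastgate} — every district.
No single transmitter site contains all 9 districts, so 2 is optimal.
Greedy (largest uncovered first) would take T1, T3, T5 — 3 transmitter sites — but 2 suffice.

2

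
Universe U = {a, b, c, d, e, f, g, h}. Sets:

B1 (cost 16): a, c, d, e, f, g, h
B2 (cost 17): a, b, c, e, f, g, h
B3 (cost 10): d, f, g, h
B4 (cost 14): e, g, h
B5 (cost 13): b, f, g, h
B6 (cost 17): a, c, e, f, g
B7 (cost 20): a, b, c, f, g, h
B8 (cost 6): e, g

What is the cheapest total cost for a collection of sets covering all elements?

B2, B3 cover every element at cost 17 + 10 = 27.
Any cover uses at least 2 sets; among all covering selections none totals below 27.
Greedy by coverage-per-cost would pick B1, B5 for 29 — worse than the optimum 27.

27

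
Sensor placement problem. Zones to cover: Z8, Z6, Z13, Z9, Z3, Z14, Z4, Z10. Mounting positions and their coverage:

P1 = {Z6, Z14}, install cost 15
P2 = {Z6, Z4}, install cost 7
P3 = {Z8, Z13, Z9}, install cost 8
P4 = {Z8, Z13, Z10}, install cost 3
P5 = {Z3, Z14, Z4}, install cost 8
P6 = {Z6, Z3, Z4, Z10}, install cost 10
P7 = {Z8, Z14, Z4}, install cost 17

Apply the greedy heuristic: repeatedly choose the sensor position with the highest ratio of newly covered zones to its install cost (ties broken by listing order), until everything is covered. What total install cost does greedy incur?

26

Pick 1: P4 adds 3 new (Z8, Z13, Z10) at install cost 3 (ratio 3/3).
Pick 2: P5 adds 3 new (Z3, Z14, Z4) at install cost 8 (ratio 3/8).
Pick 3: P2 adds 1 new (Z6) at install cost 7 (ratio 1/7).
Pick 4: P3 adds 1 new (Z9) at install cost 8 (ratio 1/8).
Greedy total install cost: 3 + 8 + 7 + 8 = 26.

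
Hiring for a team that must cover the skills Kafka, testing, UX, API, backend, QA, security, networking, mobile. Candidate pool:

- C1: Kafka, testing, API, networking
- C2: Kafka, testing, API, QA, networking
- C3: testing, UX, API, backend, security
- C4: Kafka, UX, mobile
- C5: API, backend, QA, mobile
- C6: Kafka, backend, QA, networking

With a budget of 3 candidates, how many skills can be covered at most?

9

Choosing C1, C3, C5 covers {Kafka, testing, UX, API, backend, QA, security, networking, mobile} — 9 skills.
That is all 9 skills.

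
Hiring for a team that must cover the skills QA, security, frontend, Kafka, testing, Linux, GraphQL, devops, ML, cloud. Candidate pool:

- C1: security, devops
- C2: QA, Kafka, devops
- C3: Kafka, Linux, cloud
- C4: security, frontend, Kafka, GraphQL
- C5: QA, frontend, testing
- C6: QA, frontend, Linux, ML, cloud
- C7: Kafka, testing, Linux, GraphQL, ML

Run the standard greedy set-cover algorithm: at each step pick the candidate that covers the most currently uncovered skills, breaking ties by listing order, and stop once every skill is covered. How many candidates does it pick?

4

Pick 1: C6 covers 5 new skills (QA, frontend, Linux, ML, cloud).
Pick 2: C4 covers 3 new skills (security, Kafka, GraphQL).
Pick 3: C1 covers 1 new skills (devops).
Pick 4: C5 covers 1 new skills (testing).
Greedy uses 4 candidates. (The true minimum is 3.)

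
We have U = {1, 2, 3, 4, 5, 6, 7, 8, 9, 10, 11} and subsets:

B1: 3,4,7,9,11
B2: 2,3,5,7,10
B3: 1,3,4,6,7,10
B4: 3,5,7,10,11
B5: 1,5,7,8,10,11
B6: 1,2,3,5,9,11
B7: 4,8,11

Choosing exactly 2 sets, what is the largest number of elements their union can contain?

Choosing B3, B6 covers {1, 2, 3, 4, 5, 6, 7, 9, 10, 11} — 10 elements.
No choice of 2 sets does better; here 8 is left uncovered.

10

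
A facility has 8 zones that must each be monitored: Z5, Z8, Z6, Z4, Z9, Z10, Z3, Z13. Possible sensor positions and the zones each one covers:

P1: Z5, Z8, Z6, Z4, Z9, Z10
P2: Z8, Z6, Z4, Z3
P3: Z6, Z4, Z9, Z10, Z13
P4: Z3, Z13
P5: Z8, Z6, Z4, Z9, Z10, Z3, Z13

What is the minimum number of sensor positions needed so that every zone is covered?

2

P1, P4 together cover {Z5, Z8, Z6, Z4, Z9, Z10, Z3, Z13} — every zone.
No single sensor position contains all 8 zones, so 2 is optimal.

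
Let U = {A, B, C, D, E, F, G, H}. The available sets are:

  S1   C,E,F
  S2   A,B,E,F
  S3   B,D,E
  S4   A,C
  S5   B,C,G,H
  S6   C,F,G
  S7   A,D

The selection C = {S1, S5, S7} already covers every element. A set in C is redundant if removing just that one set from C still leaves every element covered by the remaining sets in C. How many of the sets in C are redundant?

Drop S1: E, F uncovered — not redundant.
Drop S5: B, G, H uncovered — not redundant.
Drop S7: A, D uncovered — not redundant.
None of the sets in C is redundant.

0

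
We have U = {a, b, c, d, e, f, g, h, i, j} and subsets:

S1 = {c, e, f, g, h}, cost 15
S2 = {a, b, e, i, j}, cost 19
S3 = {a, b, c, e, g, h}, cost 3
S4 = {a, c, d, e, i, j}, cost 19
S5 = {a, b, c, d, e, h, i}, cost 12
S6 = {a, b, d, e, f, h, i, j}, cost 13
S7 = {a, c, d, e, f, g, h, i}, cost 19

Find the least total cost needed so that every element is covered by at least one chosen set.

S3, S6 cover every element at cost 3 + 13 = 16.
Any cover uses at least 2 sets; among all covering selections none totals below 16.

16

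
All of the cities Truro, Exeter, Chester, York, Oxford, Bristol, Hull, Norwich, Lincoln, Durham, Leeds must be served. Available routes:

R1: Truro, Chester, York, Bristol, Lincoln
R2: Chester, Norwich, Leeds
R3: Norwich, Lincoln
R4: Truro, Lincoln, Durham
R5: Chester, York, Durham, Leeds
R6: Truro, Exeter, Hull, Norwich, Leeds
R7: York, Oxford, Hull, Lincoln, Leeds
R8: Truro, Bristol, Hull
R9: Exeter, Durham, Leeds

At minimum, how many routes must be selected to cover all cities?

R1, R2, R7, R9 together cover {Truro, Exeter, Chester, York, Oxford, Bristol, Hull, Norwich, Lincoln, Durham, Leeds} — every city.
No 3 of the 9 routes cover everything (all 84 triples fall short), so 4 is minimum.

4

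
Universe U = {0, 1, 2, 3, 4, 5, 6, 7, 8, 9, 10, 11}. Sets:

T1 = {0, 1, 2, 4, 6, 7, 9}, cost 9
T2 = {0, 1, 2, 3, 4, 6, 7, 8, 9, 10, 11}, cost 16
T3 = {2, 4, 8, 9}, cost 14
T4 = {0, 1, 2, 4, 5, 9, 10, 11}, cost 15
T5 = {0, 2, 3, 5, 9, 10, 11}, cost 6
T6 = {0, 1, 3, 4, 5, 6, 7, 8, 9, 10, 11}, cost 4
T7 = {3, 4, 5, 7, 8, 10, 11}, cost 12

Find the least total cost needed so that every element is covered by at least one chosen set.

T5, T6 cover every element at cost 6 + 4 = 10.
Any cover uses at least 2 sets; among all covering selections none totals below 10.

10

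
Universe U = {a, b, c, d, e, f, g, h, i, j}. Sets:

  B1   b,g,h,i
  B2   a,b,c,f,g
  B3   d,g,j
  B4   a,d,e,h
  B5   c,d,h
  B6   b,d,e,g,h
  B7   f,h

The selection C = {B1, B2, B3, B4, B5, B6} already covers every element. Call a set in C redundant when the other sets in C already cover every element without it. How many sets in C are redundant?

Drop B1: i uncovered — not redundant.
Drop B2: f uncovered — not redundant.
Drop B3: j uncovered — not redundant.
Drop B4: the rest still cover every element — redundant.
Drop B5: the rest still cover every element — redundant.
Drop B6: the rest still cover every element — redundant.
3 redundant: B4, B5, B6.

3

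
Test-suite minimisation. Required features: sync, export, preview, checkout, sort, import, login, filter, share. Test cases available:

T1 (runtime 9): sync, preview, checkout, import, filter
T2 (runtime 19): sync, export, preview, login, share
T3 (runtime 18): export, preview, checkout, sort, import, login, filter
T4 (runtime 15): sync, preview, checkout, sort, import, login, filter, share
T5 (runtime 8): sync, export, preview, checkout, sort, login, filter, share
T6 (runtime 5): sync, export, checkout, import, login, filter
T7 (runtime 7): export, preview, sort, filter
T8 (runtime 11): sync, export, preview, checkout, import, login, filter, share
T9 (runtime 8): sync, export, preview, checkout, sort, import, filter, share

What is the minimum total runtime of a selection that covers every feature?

T5, T6 cover every feature at runtime 8 + 5 = 13.
Any cover uses at least 2 test cases; among all covering selections none totals below 13.

13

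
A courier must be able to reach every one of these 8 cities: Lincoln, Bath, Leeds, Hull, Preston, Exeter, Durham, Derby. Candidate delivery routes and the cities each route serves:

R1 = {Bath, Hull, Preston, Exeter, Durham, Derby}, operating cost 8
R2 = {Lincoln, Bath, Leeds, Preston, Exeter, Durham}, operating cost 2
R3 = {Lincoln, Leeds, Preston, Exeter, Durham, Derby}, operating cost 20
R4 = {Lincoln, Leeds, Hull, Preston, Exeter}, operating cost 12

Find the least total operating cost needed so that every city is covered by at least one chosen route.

R1, R2 cover every city at operating cost 8 + 2 = 10.
Any cover uses at least 2 routes; among all covering selections none totals below 10.

10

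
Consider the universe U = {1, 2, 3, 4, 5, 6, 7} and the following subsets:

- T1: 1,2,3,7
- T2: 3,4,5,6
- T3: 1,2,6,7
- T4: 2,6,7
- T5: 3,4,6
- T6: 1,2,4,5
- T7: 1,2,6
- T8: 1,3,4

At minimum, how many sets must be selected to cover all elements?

2

T1, T2 together cover {1, 2, 3, 4, 5, 6, 7} — every element.
No single set contains all 7 elements, so 2 is optimal.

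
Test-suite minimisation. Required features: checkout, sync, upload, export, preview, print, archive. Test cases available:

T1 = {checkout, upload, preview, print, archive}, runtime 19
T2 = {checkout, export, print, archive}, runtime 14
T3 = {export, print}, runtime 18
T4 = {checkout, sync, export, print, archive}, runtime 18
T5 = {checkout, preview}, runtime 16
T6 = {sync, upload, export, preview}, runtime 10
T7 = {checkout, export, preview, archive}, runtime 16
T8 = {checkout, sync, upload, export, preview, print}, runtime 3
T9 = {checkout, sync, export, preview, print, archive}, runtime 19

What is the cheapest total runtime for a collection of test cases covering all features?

17

T2, T8 cover every feature at runtime 14 + 3 = 17.
Any cover uses at least 2 test cases; among all covering selections none totals below 17.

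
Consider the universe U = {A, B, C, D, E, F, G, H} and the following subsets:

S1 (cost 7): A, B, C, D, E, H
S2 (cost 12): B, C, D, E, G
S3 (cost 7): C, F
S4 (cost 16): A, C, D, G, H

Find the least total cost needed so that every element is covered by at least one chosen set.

S1, S2, S3 cover every element at cost 7 + 12 + 7 = 26.
Any cover uses at least 3 sets; among all covering selections none totals below 26.

26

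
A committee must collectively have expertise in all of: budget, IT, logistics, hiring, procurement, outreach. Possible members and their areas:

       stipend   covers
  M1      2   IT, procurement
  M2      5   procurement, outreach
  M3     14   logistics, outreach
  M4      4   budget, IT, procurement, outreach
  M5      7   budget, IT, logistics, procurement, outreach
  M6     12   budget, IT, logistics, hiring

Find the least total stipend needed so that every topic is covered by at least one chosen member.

M4, M6 cover every topic at stipend 4 + 12 = 16.
Any cover uses at least 2 members; among all covering selections none totals below 16.

16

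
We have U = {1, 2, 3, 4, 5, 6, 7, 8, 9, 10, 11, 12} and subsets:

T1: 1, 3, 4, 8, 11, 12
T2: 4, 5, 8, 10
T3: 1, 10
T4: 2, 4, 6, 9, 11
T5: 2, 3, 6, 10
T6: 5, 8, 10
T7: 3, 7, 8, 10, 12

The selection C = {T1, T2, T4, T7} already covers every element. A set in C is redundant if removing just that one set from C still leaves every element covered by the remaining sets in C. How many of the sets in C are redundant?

Drop T1: 1 uncovered — not redundant.
Drop T2: 5 uncovered — not redundant.
Drop T4: 2, 6, 9 uncovered — not redundant.
Drop T7: 7 uncovered — not redundant.
None of the sets in C is redundant.

0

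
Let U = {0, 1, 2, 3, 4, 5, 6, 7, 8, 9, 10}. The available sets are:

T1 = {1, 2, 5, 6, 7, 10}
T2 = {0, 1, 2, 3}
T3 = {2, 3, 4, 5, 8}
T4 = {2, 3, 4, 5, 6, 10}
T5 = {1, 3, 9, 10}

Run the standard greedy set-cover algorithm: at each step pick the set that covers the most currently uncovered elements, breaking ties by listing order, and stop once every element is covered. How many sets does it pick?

4

Pick 1: T1 covers 6 new elements (1, 2, 5, 6, 7, 10).
Pick 2: T3 covers 3 new elements (3, 4, 8).
Pick 3: T2 covers 1 new elements (0).
Pick 4: T5 covers 1 new elements (9).
Greedy uses 4 sets.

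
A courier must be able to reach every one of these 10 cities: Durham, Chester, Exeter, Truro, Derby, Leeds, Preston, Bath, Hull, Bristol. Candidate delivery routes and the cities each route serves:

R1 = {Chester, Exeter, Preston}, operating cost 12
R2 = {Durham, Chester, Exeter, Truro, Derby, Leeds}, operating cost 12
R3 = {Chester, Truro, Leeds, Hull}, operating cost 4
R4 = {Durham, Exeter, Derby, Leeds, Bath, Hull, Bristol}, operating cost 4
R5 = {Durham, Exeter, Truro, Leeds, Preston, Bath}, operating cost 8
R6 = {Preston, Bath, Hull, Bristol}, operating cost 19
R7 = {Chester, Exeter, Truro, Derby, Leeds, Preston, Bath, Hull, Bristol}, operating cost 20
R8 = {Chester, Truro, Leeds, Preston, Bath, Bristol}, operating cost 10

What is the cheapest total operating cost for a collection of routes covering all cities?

14

R4, R8 cover every city at operating cost 4 + 10 = 14.
Any cover uses at least 2 routes; among all covering selections none totals below 14.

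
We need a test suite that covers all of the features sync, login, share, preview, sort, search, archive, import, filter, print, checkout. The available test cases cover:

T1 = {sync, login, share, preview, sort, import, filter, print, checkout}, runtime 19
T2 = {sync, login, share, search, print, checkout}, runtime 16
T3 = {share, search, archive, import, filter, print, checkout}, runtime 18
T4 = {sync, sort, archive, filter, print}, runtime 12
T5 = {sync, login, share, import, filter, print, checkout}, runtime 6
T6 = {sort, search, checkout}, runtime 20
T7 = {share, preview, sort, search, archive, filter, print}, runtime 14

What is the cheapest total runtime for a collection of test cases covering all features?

20

T5, T7 cover every feature at runtime 6 + 14 = 20.
Any cover uses at least 2 test cases; among all covering selections none totals below 20.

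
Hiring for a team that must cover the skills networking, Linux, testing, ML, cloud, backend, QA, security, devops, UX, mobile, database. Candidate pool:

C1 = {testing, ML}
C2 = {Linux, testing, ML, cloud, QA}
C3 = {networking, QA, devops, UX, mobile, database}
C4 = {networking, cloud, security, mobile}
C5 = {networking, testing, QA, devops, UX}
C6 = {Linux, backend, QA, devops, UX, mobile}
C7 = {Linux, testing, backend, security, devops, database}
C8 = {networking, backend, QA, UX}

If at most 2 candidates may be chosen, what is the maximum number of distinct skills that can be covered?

Choosing C2, C3 covers {networking, Linux, testing, ML, cloud, QA, devops, UX, mobile, database} — 10 skills.
No choice of 2 candidates does better; here backend, security are left uncovered.

10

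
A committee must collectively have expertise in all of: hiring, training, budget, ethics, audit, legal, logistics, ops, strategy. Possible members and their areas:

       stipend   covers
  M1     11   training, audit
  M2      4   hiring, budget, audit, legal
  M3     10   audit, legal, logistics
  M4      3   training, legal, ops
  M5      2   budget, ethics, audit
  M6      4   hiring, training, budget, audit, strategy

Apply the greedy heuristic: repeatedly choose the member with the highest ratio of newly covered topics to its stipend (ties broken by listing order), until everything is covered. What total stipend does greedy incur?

19

Pick 1: M5 adds 3 new (budget, ethics, audit) at stipend 2 (ratio 3/2).
Pick 2: M4 adds 3 new (training, legal, ops) at stipend 3 (ratio 3/3).
Pick 3: M6 adds 2 new (hiring, strategy) at stipend 4 (ratio 2/4).
Pick 4: M3 adds 1 new (logistics) at stipend 10 (ratio 1/10).
Greedy total stipend: 2 + 3 + 4 + 10 = 19.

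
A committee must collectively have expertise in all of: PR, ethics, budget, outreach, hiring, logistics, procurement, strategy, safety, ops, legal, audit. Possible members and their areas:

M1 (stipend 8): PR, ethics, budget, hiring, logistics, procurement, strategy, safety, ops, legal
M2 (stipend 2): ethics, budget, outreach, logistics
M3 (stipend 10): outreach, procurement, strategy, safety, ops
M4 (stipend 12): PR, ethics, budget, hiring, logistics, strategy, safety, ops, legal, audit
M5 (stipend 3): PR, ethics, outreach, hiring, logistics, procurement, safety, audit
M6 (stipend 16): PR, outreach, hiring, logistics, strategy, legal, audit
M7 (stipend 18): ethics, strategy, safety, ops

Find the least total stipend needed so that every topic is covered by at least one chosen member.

M1, M5 cover every topic at stipend 8 + 3 = 11.
Any cover uses at least 2 members; among all covering selections none totals below 11.

11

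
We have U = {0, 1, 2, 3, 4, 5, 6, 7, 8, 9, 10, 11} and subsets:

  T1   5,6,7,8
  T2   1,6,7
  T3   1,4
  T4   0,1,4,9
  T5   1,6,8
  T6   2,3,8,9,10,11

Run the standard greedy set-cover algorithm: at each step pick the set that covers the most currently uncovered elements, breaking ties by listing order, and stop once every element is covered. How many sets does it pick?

3

Pick 1: T6 covers 6 new elements (2, 3, 8, 9, 10, 11).
Pick 2: T1 covers 3 new elements (5, 6, 7).
Pick 3: T4 covers 3 new elements (0, 1, 4).
Greedy uses 3 sets.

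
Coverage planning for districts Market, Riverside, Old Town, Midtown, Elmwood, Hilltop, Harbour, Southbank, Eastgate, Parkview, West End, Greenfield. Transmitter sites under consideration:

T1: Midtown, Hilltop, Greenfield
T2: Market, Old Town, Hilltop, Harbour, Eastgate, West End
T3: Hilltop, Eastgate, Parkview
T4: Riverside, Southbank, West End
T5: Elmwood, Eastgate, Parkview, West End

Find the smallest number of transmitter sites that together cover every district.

T1, T2, T4, T5 together cover {Market, Riverside, Old Town, Midtown, Elmwood, Hilltop, Harbour, Southbank, Eastgate, Parkview, West End, Greenfield} — every district.
No 3 of the 5 transmitter sites cover everything (all 10 triples fall short), so 4 is minimum.

4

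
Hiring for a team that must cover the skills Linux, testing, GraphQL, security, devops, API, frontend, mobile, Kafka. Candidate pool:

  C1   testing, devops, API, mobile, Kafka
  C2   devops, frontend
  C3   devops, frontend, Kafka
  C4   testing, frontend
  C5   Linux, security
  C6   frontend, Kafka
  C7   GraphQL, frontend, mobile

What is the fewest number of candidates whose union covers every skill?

C1, C5, C7 together cover {Linux, testing, GraphQL, security, devops, API, frontend, mobile, Kafka} — every skill.
No 2 of the 7 candidates cover everything (all 21 pairs fall short), so 3 is minimum.

3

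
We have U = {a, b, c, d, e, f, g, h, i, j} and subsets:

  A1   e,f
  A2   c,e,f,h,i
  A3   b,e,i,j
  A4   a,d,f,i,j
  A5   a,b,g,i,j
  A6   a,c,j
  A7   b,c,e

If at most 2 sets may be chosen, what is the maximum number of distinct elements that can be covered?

Choosing A2, A5 covers {a, b, c, e, f, g, h, i, j} — 9 elements.
No choice of 2 sets does better; here d is left uncovered.

9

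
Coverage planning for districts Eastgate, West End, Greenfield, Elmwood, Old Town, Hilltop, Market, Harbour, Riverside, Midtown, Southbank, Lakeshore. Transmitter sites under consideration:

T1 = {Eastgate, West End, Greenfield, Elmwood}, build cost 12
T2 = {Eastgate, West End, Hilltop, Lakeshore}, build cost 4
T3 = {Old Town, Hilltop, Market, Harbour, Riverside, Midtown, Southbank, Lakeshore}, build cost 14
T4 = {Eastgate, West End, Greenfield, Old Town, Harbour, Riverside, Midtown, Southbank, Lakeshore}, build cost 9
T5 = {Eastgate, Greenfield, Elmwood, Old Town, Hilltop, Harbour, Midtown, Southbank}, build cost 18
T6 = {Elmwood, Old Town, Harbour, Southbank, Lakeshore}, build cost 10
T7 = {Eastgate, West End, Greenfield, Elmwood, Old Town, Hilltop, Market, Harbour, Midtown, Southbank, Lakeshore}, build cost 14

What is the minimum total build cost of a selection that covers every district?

T4, T7 cover every district at build cost 9 + 14 = 23.
Any cover uses at least 2 transmitter sites; among all covering selections none totals below 23.
Greedy by coverage-per-build cost would pick T2, T4, T7 for 27 — worse than the optimum 23.

23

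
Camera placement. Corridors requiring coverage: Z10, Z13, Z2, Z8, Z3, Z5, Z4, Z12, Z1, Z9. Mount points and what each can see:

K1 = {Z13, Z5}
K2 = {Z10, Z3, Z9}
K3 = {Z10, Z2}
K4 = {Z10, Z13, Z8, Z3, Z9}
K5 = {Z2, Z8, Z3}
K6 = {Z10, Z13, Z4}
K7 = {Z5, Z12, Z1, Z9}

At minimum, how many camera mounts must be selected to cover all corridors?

K5, K6, K7 together cover {Z10, Z13, Z2, Z8, Z3, Z5, Z4, Z12, Z1, Z9} — every corridor.
No 2 of the 7 camera mounts cover everything (all 21 pairs fall short), so 3 is minimum.

3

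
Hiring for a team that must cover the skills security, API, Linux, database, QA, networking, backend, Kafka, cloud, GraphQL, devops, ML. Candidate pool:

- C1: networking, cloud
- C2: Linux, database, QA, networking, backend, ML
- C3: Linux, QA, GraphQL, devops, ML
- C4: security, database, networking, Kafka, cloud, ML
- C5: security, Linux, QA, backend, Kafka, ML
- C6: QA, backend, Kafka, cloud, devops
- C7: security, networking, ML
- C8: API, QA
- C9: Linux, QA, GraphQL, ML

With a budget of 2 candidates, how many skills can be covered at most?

Choosing C3, C4 covers {security, Linux, database, QA, networking, Kafka, cloud, GraphQL, devops, ML} — 10 skills.
No choice of 2 candidates does better; here API, backend are left uncovered.

10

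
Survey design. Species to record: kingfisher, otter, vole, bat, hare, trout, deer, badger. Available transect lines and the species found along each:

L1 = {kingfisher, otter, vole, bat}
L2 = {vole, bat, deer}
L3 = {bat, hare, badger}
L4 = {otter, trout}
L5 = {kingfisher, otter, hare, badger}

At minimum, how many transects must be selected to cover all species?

3

L2, L4, L5 together cover {kingfisher, otter, vole, bat, hare, trout, deer, badger} — every species.
No 2 of the 5 transects cover everything (all 10 pairs fall short), so 3 is minimum.
Greedy (largest uncovered first) would take L1, L3, L2, L4 — 4 transects — but 3 suffice.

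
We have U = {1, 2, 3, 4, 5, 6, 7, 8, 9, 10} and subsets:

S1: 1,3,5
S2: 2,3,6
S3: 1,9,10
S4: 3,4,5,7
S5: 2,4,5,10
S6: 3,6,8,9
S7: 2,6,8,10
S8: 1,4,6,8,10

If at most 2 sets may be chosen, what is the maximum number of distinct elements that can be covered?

8

Choosing S4, S7 covers {2, 3, 4, 5, 6, 7, 8, 10} — 8 elements.
No choice of 2 sets does better; here 1, 9 are left uncovered.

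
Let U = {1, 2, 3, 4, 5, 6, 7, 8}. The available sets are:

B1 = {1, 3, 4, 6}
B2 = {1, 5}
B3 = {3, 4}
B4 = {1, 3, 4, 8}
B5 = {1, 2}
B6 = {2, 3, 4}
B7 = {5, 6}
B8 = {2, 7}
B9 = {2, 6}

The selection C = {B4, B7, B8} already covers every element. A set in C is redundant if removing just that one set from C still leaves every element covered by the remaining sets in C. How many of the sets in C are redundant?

0

Drop B4: 1, 3, 4, 8 uncovered — not redundant.
Drop B7: 5, 6 uncovered — not redundant.
Drop B8: 2, 7 uncovered — not redundant.
None of the sets in C is redundant.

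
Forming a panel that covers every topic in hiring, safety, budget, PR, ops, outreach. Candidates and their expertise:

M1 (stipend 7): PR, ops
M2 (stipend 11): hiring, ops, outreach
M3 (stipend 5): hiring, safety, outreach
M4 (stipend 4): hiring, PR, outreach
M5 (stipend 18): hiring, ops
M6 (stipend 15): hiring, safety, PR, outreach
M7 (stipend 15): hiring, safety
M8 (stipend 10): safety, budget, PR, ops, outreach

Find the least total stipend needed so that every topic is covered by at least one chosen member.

M4, M8 cover every topic at stipend 4 + 10 = 14.
Any cover uses at least 2 members; among all covering selections none totals below 14.

14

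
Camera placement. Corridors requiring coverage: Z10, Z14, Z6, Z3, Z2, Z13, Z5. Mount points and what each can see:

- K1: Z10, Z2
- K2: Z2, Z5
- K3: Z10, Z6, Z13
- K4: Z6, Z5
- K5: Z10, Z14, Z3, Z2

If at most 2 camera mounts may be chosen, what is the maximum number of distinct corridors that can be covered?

Choosing K3, K5 covers {Z10, Z14, Z6, Z3, Z2, Z13} — 6 corridors.
No choice of 2 camera mounts does better; here Z5 is left uncovered.

6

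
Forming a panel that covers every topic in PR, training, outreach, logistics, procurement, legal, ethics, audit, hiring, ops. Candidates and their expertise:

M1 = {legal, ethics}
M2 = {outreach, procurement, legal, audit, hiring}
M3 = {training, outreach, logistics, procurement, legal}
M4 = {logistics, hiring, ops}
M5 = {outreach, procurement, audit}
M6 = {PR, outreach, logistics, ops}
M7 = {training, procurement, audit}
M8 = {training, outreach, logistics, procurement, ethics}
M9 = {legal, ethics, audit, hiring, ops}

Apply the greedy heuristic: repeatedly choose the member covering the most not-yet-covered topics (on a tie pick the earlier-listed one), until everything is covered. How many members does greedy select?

3

Pick 1: M2 covers 5 new topics (outreach, procurement, legal, audit, hiring).
Pick 2: M6 covers 3 new topics (PR, logistics, ops).
Pick 3: M8 covers 2 new topics (training, ethics).
Greedy uses 3 members.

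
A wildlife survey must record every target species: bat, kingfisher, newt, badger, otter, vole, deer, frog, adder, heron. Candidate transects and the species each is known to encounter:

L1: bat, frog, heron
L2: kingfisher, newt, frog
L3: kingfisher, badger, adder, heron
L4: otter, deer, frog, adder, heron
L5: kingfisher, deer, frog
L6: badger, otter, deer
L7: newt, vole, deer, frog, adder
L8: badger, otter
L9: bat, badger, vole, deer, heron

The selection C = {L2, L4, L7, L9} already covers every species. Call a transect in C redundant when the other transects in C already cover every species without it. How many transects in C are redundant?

Drop L2: kingfisher uncovered — not redundant.
Drop L4: otter uncovered — not redundant.
Drop L7: the rest still cover every species — redundant.
Drop L9: bat, badger uncovered — not redundant.
1 redundant: L7.

1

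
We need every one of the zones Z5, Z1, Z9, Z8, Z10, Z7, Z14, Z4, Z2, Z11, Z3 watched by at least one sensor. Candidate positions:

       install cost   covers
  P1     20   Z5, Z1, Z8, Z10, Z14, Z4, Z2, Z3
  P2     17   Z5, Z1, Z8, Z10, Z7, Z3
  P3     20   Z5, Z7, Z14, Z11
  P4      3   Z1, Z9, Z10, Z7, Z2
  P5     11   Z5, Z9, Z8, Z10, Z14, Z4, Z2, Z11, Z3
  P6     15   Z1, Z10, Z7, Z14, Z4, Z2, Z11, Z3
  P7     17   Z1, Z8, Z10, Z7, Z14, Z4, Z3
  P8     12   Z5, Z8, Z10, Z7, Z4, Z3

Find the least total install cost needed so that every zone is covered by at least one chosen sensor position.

14

P4, P5 cover every zone at install cost 3 + 11 = 14.
Any cover uses at least 2 sensor positions; among all covering selections none totals below 14.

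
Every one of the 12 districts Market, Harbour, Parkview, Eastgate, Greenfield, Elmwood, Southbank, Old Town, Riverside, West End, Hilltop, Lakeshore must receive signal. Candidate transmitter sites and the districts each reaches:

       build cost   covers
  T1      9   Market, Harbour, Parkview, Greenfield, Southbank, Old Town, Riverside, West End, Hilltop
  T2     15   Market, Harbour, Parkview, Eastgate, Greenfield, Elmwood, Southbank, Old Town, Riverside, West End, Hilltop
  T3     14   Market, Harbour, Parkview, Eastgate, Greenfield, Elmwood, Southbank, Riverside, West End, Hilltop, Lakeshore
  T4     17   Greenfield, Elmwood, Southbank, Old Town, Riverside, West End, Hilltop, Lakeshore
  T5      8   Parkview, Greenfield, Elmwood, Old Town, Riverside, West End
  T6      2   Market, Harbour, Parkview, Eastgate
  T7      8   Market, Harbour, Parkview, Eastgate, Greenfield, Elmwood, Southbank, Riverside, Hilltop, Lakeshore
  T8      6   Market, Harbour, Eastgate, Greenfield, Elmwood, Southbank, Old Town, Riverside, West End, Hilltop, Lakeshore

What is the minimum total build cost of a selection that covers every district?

T6, T8 cover every district at build cost 2 + 6 = 8.
Any cover uses at least 2 transmitter sites; among all covering selections none totals below 8.

8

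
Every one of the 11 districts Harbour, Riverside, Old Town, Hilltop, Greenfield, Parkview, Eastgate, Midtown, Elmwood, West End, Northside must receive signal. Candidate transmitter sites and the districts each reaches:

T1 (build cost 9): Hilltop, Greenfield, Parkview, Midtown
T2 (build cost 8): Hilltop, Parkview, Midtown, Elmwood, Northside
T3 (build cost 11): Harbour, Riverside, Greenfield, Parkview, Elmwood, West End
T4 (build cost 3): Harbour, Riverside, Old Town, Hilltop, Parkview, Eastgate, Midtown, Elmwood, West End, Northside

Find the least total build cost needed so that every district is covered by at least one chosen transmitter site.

T1, T4 cover every district at build cost 9 + 3 = 12.
Any cover uses at least 2 transmitter sites; among all covering selections none totals below 12.

12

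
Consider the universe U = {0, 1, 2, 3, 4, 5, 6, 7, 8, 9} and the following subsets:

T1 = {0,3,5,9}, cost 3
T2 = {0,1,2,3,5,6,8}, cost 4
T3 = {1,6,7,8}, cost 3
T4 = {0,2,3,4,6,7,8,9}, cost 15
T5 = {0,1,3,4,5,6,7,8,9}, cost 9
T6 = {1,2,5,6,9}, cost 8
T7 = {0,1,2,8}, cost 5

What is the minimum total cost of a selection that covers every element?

13

T2, T5 cover every element at cost 4 + 9 = 13.
Any cover uses at least 2 sets; among all covering selections none totals below 13.
Greedy by coverage-per-cost would pick T2, T1, T3, T5 for 19 — worse than the optimum 13.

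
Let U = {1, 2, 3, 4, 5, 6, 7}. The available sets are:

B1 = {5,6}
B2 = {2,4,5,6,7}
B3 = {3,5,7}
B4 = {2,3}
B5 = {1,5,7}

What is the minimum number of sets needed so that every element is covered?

3

B2, B3, B5 together cover {1, 2, 3, 4, 5, 6, 7} — every element.
No 2 of the 5 sets cover everything (all 10 pairs fall short), so 3 is minimum.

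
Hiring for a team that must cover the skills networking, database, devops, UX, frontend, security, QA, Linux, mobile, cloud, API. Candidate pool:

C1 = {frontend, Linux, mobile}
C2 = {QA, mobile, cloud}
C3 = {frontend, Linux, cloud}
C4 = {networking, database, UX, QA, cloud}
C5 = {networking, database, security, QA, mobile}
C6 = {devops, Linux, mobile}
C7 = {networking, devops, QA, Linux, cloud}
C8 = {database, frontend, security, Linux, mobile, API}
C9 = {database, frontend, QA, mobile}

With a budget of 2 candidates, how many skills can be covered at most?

Choosing C4, C8 covers {networking, database, UX, frontend, security, QA, Linux, mobile, cloud, API} — 10 skills.
No choice of 2 candidates does better; here devops is left uncovered.

10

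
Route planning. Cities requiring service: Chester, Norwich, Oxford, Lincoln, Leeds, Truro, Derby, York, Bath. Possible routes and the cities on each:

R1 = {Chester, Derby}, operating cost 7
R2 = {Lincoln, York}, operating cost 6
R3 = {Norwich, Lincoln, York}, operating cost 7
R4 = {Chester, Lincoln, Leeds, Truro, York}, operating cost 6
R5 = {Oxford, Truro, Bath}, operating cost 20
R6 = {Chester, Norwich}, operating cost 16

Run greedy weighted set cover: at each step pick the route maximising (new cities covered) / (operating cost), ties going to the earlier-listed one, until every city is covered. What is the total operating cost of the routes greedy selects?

40

Pick 1: R4 adds 5 new (Chester, Lincoln, Leeds, Truro, York) at operating cost 6 (ratio 5/6).
Pick 2: R1 adds 1 new (Derby) at operating cost 7 (ratio 1/7).
Pick 3: R3 adds 1 new (Norwich) at operating cost 7 (ratio 1/7).
Pick 4: R5 adds 2 new (Oxford, Bath) at operating cost 20 (ratio 2/20).
Greedy total operating cost: 6 + 7 + 7 + 20 = 40.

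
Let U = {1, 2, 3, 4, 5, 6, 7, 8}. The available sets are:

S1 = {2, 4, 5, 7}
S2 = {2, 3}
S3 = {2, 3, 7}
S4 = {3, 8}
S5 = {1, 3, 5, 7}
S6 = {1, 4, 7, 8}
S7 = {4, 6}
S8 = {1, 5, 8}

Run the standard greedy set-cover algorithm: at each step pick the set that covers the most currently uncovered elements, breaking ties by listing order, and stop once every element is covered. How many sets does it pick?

4

Pick 1: S1 covers 4 new elements (2, 4, 5, 7).
Pick 2: S4 covers 2 new elements (3, 8).
Pick 3: S5 covers 1 new elements (1).
Pick 4: S7 covers 1 new elements (6).
Greedy uses 4 sets. (The true minimum is 3.)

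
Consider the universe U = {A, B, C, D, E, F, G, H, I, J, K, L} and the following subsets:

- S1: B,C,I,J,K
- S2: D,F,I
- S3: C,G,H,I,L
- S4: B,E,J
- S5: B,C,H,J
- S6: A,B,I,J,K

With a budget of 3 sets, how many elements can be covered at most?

Choosing S2, S3, S6 covers {A, B, C, D, F, G, H, I, J, K, L} — 11 elements.
No choice of 3 sets does better; here E is left uncovered.

11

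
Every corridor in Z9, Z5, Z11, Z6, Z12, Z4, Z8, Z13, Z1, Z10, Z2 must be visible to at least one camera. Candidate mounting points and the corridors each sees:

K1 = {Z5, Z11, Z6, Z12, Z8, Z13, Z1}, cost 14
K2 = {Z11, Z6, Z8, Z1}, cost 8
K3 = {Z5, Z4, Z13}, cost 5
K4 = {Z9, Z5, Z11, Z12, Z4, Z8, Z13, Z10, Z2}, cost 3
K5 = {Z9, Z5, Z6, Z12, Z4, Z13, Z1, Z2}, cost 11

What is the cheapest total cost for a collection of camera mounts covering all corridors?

11

K2, K4 cover every corridor at cost 8 + 3 = 11.
Any cover uses at least 2 camera mounts; among all covering selections none totals below 11.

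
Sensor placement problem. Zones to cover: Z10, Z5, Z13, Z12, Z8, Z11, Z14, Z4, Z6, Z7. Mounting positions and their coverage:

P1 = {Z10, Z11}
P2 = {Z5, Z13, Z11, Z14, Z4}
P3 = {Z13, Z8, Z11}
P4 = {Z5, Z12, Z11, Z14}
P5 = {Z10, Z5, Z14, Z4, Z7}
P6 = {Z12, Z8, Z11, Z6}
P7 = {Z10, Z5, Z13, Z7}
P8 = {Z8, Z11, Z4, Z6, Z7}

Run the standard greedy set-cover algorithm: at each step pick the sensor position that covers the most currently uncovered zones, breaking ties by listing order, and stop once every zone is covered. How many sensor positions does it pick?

Pick 1: P2 covers 5 new zones (Z5, Z13, Z11, Z14, Z4).
Pick 2: P6 covers 3 new zones (Z12, Z8, Z6).
Pick 3: P5 covers 2 new zones (Z10, Z7).
Greedy uses 3 sensor positions.

3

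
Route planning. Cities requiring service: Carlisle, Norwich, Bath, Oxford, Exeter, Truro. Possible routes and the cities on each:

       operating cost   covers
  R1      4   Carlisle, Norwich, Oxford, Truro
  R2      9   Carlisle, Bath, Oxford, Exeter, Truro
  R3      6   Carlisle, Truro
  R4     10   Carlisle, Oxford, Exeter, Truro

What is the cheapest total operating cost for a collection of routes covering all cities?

13

R1, R2 cover every city at operating cost 4 + 9 = 13.
Any cover uses at least 2 routes; among all covering selections none totals below 13.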